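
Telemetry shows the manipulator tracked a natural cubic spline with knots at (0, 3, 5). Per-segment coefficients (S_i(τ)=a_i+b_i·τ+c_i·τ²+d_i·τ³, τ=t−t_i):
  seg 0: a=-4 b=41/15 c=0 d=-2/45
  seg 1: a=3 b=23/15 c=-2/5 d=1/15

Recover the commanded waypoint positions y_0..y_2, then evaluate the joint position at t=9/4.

y_0 = S_0(0) = a_0 = -4
y_1 = S_1(0) = a_1 = 3
y_2 = S_1(2) = 5
t_q=9/4 is in segment 0 (τ=9/4); S_0(τ)=263/160

y_0=-4 y_1=3 y_2=5
S(9/4) = 263/160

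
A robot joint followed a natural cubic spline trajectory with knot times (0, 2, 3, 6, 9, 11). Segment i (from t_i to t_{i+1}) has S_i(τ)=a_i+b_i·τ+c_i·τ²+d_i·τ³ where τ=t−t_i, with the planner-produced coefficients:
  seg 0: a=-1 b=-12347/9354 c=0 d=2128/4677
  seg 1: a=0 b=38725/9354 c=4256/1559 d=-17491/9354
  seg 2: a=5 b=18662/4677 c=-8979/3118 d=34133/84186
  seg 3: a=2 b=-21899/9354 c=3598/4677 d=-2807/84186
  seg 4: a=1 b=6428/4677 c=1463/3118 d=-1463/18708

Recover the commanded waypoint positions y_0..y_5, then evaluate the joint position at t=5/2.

y_0=-1 y_1=0 y_2=5 y_3=2 y_4=1 y_5=5
S(5/2) = 62827/24944

y_0 = S_0(0) = a_0 = -1
y_1 = S_1(0) = a_1 = 0
y_2 = S_2(0) = a_2 = 5
y_3 = S_3(0) = a_3 = 2
y_4 = S_4(0) = a_4 = 1
y_5 = S_4(2) = 5
t_q=5/2 is in segment 1 (τ=1/2); S_1(τ)=62827/24944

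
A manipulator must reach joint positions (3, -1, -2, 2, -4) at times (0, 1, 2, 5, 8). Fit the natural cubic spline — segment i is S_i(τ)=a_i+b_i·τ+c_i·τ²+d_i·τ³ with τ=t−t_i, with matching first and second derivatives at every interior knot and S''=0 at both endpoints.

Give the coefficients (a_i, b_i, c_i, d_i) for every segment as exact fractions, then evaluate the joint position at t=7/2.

Δ: Δ0=-4, Δ1=-1, Δ2=4/3, Δ3=-2
row 1: diag=4, rhs=18; c'=1/4, d'=9/2
row 2: denom=8−1·1/4=31/4; d'=(14−1·9/2)/(31/4)=38/31
row 3: denom=12−3·12/31=336/31; d'=(-20−3·38/31)/(336/31)=-367/168
back: M3=-367/168
back: M2=38/31−12/31·-367/168=29/14
back: M1=9/2−1/4·29/14=223/56
M: M0=0, M1=223/56, M2=29/14, M3=-367/168, M4=0
seg 0: a=3, c=M0/2=0, d=(M1−M0)/(6·1)=223/336, b=Δ0−h0·(2M0+M1)/6=-1567/336
seg 1: a=-1, c=M1/2=223/112, d=(M2−M1)/(6·1)=-107/336, b=Δ1−h1·(2M1+M2)/6=-449/168
seg 2: a=-2, c=M2/2=29/28, d=(M3−M2)/(6·3)=-715/3024, b=Δ2−h2·(2M2+M3)/6=17/48
seg 3: a=2, c=M3/2=-367/336, d=(M4−M3)/(6·3)=367/3024, b=Δ3−h3·(2M3+M4)/6=31/168
t_q=7/2 → seg 2, τ=3/2; S=-2+17/48·τ+29/28·τ²+-715/3024·τ³=57/896

  seg 0: a=3 b=-1567/336 c=0 d=223/336
  seg 1: a=-1 b=-449/168 c=223/112 d=-107/336
  seg 2: a=-2 b=17/48 c=29/28 d=-715/3024
  seg 3: a=2 b=31/168 c=-367/336 d=367/3024
S(7/2) = 57/896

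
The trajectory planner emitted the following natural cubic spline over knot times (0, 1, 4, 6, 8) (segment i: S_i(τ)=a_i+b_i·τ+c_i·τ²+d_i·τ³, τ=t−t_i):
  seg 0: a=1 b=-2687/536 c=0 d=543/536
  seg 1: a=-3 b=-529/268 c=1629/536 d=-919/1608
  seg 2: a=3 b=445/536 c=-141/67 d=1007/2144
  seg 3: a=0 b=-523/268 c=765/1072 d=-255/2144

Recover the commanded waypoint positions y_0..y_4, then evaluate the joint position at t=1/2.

y_0=1 y_1=-3 y_2=3 y_3=0 y_4=-2
S(1/2) = -5917/4288

y_0 = S_0(0) = a_0 = 1
y_1 = S_1(0) = a_1 = -3
y_2 = S_2(0) = a_2 = 3
y_3 = S_3(0) = a_3 = 0
y_4 = S_3(2) = -2
t_q=1/2 is in segment 0 (τ=1/2); S_0(τ)=-5917/4288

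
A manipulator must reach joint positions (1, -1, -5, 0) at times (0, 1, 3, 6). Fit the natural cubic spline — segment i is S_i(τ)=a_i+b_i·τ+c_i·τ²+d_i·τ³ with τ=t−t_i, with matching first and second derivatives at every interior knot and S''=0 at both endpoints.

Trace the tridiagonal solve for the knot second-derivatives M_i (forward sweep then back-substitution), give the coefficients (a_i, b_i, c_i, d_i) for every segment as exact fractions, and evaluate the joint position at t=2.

  seg 0: a=1 b=-157/84 c=0 d=-11/84
  seg 1: a=-1 b=-95/42 c=-11/28 d=11/42
  seg 2: a=-5 b=-29/42 c=33/28 d=-11/84
S(2) = -95/28

Δ: Δ0=-2, Δ1=-2, Δ2=5/3
row 1: diag=6, rhs=0; c'=1/3, d'=0
row 2: denom=10−2·1/3=28/3; d'=(22−2·0)/(28/3)=33/14
back: M2=33/14
back: M1=0−1/3·33/14=-11/14
M: M0=0, M1=-11/14, M2=33/14, M3=0
seg 0: a=1, c=M0/2=0, d=(M1−M0)/(6·1)=-11/84, b=Δ0−h0·(2M0+M1)/6=-157/84
seg 1: a=-1, c=M1/2=-11/28, d=(M2−M1)/(6·2)=11/42, b=Δ1−h1·(2M1+M2)/6=-95/42
seg 2: a=-5, c=M2/2=33/28, d=(M3−M2)/(6·3)=-11/84, b=Δ2−h2·(2M2+M3)/6=-29/42
t_q=2 → seg 1, τ=1; S=-1+-95/42·τ+-11/28·τ²+11/42·τ³=-95/28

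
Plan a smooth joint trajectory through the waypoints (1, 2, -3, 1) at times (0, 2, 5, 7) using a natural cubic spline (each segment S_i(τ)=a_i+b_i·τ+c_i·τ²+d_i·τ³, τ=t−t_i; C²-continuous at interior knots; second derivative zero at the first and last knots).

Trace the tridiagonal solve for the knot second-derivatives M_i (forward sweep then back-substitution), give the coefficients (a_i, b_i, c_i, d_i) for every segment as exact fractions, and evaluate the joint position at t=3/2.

Δ: Δ0=1/2, Δ1=-5/3, Δ2=2
row 1: diag=10, rhs=-13; c'=3/10, d'=-13/10
row 2: denom=10−3·3/10=91/10; d'=(22−3·-13/10)/(91/10)=37/13
back: M2=37/13
back: M1=-13/10−3/10·37/13=-28/13
M: M0=0, M1=-28/13, M2=37/13, M3=0
seg 0: a=1, c=M0/2=0, d=(M1−M0)/(6·2)=-7/39, b=Δ0−h0·(2M0+M1)/6=95/78
seg 1: a=2, c=M1/2=-14/13, d=(M2−M1)/(6·3)=5/18, b=Δ1−h1·(2M1+M2)/6=-73/78
seg 2: a=-3, c=M2/2=37/26, d=(M3−M2)/(6·2)=-37/156, b=Δ2−h2·(2M2+M3)/6=4/39
t_q=3/2 → seg 0, τ=3/2; S=1+95/78·τ+0·τ²+-7/39·τ³=231/104

  seg 0: a=1 b=95/78 c=0 d=-7/39
  seg 1: a=2 b=-73/78 c=-14/13 d=5/18
  seg 2: a=-3 b=4/39 c=37/26 d=-37/156
S(3/2) = 231/104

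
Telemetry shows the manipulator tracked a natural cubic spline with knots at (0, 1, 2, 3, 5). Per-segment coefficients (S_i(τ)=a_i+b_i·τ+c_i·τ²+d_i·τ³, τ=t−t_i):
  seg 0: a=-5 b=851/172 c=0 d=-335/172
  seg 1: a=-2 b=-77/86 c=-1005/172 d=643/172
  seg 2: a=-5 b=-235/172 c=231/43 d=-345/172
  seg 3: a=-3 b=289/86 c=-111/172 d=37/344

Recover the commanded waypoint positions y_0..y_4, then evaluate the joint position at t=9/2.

y_0=-5 y_1=-2 y_2=-5 y_3=-3 y_4=2
S(9/2) = 2619/2752

y_0 = S_0(0) = a_0 = -5
y_1 = S_1(0) = a_1 = -2
y_2 = S_2(0) = a_2 = -5
y_3 = S_3(0) = a_3 = -3
y_4 = S_3(2) = 2
t_q=9/2 is in segment 3 (τ=3/2); S_3(τ)=2619/2752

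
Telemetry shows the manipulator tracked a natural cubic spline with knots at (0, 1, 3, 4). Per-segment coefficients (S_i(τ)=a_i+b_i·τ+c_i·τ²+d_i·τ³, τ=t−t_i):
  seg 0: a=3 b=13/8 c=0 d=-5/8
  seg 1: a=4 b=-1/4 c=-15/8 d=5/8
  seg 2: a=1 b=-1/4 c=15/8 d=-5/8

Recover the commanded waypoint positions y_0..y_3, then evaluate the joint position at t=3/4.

y_0=3 y_1=4 y_2=1 y_3=2
S(3/4) = 2025/512

y_0 = S_0(0) = a_0 = 3
y_1 = S_1(0) = a_1 = 4
y_2 = S_2(0) = a_2 = 1
y_3 = S_2(1) = 2
t_q=3/4 is in segment 0 (τ=3/4); S_0(τ)=2025/512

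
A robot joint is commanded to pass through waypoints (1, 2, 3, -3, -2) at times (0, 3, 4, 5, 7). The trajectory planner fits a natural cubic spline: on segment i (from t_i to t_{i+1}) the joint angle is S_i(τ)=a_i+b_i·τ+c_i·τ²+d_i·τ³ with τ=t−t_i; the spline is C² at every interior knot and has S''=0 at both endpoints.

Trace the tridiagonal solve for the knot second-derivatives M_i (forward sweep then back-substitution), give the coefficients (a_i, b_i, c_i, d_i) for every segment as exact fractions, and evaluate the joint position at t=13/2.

Δ: Δ0=1/3, Δ1=1, Δ2=-6, Δ3=1/2
row 1: diag=8, rhs=4; c'=1/8, d'=1/2
row 2: denom=4−1·1/8=31/8; d'=(-42−1·1/2)/(31/8)=-340/31
row 3: denom=6−1·8/31=178/31; d'=(39−1·-340/31)/(178/31)=1549/178
back: M3=1549/178
back: M2=-340/31−8/31·1549/178=-1176/89
back: M1=1/2−1/8·-1176/89=383/178
M: M0=0, M1=383/178, M2=-1176/89, M3=1549/178, M4=0
seg 0: a=1, c=M0/2=0, d=(M1−M0)/(6·3)=383/3204, b=Δ0−h0·(2M0+M1)/6=-793/1068
seg 1: a=2, c=M1/2=383/356, d=(M2−M1)/(6·1)=-2735/1068, b=Δ1−h1·(2M1+M2)/6=1327/534
seg 2: a=3, c=M2/2=-588/89, d=(M3−M2)/(6·1)=3901/1068, b=Δ2−h2·(2M2+M3)/6=-3253/1068
seg 3: a=-3, c=M3/2=1549/356, d=(M4−M3)/(6·2)=-1549/2136, b=Δ3−h3·(2M3+M4)/6=-2831/534
t_q=13/2 → seg 3, τ=3/2; S=-3+-2831/534·τ+1549/356·τ²+-1549/2136·τ³=-20561/5696

  seg 0: a=1 b=-793/1068 c=0 d=383/3204
  seg 1: a=2 b=1327/534 c=383/356 d=-2735/1068
  seg 2: a=3 b=-3253/1068 c=-588/89 d=3901/1068
  seg 3: a=-3 b=-2831/534 c=1549/356 d=-1549/2136
S(13/2) = -20561/5696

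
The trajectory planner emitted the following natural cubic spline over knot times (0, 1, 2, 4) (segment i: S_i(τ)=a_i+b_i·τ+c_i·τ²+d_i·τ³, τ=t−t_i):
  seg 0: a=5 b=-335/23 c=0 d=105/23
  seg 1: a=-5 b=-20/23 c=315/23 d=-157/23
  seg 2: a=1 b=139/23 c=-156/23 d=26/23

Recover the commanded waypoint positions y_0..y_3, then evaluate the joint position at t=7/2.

y_0 = S_0(0) = a_0 = 5
y_1 = S_1(0) = a_1 = -5
y_2 = S_2(0) = a_2 = 1
y_3 = S_2(2) = -5
t_q=7/2 is in segment 2 (τ=3/2); S_2(τ)=-127/92

y_0=5 y_1=-5 y_2=1 y_3=-5
S(7/2) = -127/92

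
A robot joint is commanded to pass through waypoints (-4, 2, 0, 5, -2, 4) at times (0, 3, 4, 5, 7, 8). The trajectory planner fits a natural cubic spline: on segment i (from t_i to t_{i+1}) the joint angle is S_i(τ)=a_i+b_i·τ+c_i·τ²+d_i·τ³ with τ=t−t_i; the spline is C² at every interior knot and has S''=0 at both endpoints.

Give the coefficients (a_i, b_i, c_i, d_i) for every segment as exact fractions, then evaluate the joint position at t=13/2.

  seg 0: a=-4 b=2117/472 c=0 d=-391/1416
  seg 1: a=2 b=-701/236 c=-1173/472 d=1631/472
  seg 2: a=0 b=1145/472 c=465/59 d=-2505/472
  seg 3: a=5 b=535/236 c=-3795/472 d=1217/472
  seg 4: a=-2 b=247/236 c=3507/472 d=-1169/472
S(13/2) = -3731/3776

Δ: Δ0=2, Δ1=-2, Δ2=5, Δ3=-7/2, Δ4=6
row 1: diag=8, rhs=-24; c'=1/8, d'=-3
row 2: denom=4−1·1/8=31/8; d'=(42−1·-3)/(31/8)=360/31
row 3: denom=6−1·8/31=178/31; d'=(-51−1·360/31)/(178/31)=-1941/178
row 4: denom=6−2·31/89=472/89; d'=(57−2·-1941/178)/(472/89)=3507/236
back: M4=3507/236
back: M3=-1941/178−31/89·3507/236=-3795/236
back: M2=360/31−8/31·-3795/236=930/59
back: M1=-3−1/8·930/59=-1173/236
M: M0=0, M1=-1173/236, M2=930/59, M3=-3795/236, M4=3507/236, M5=0
seg 0: a=-4, c=M0/2=0, d=(M1−M0)/(6·3)=-391/1416, b=Δ0−h0·(2M0+M1)/6=2117/472
seg 1: a=2, c=M1/2=-1173/472, d=(M2−M1)/(6·1)=1631/472, b=Δ1−h1·(2M1+M2)/6=-701/236
seg 2: a=0, c=M2/2=465/59, d=(M3−M2)/(6·1)=-2505/472, b=Δ2−h2·(2M2+M3)/6=1145/472
seg 3: a=5, c=M3/2=-3795/472, d=(M4−M3)/(6·2)=1217/472, b=Δ3−h3·(2M3+M4)/6=535/236
seg 4: a=-2, c=M4/2=3507/472, d=(M5−M4)/(6·1)=-1169/472, b=Δ4−h4·(2M4+M5)/6=247/236
t_q=13/2 → seg 3, τ=3/2; S=5+535/236·τ+-3795/472·τ²+1217/472·τ³=-3731/3776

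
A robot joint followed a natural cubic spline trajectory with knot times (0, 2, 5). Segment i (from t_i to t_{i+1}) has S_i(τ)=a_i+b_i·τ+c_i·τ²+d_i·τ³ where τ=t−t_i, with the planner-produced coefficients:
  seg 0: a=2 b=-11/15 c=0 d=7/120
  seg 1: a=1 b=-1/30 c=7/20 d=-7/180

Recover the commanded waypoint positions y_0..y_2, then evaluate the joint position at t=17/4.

y_0 = S_0(0) = a_0 = 2
y_1 = S_1(0) = a_1 = 1
y_2 = S_1(3) = 3
t_q=17/4 is in segment 1 (τ=9/4); S_1(τ)=577/256

y_0=2 y_1=1 y_2=3
S(17/4) = 577/256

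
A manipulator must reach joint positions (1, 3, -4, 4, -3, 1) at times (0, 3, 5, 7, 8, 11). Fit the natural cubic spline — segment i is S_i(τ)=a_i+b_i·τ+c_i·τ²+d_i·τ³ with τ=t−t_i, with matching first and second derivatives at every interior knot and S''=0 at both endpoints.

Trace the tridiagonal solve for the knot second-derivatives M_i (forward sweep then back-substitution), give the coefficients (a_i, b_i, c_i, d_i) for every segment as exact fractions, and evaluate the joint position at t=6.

  seg 0: a=1 b=9739/3252 c=0 d=-7571/29268
  seg 1: a=3 b=-6487/1626 c=-7571/3252 d=2789/2168
  seg 2: a=-4 b=1736/813 c=8765/1626 d=-7249/3252
  seg 3: a=4 b=-827/271 c=-6491/813 d=3281/813
  seg 4: a=-3 b=-5620/813 c=3352/813 d=-3352/7317
S(6) = 4217/3252

Δ: Δ0=2/3, Δ1=-7/2, Δ2=4, Δ3=-7, Δ4=4/3
row 1: diag=10, rhs=-25; c'=1/5, d'=-5/2
row 2: denom=8−2·1/5=38/5; d'=(45−2·-5/2)/(38/5)=125/19
row 3: denom=6−2·5/19=104/19; d'=(-66−2·125/19)/(104/19)=-188/13
row 4: denom=8−1·19/104=813/104; d'=(50−1·-188/13)/(813/104)=6704/813
back: M4=6704/813
back: M3=-188/13−19/104·6704/813=-12982/813
back: M2=125/19−5/19·-12982/813=8765/813
back: M1=-5/2−1/5·8765/813=-7571/1626
M: M0=0, M1=-7571/1626, M2=8765/813, M3=-12982/813, M4=6704/813, M5=0
seg 0: a=1, c=M0/2=0, d=(M1−M0)/(6·3)=-7571/29268, b=Δ0−h0·(2M0+M1)/6=9739/3252
seg 1: a=3, c=M1/2=-7571/3252, d=(M2−M1)/(6·2)=2789/2168, b=Δ1−h1·(2M1+M2)/6=-6487/1626
seg 2: a=-4, c=M2/2=8765/1626, d=(M3−M2)/(6·2)=-7249/3252, b=Δ2−h2·(2M2+M3)/6=1736/813
seg 3: a=4, c=M3/2=-6491/813, d=(M4−M3)/(6·1)=3281/813, b=Δ3−h3·(2M3+M4)/6=-827/271
seg 4: a=-3, c=M4/2=3352/813, d=(M5−M4)/(6·3)=-3352/7317, b=Δ4−h4·(2M4+M5)/6=-5620/813
t_q=6 → seg 2, τ=1; S=-4+1736/813·τ+8765/1626·τ²+-7249/3252·τ³=4217/3252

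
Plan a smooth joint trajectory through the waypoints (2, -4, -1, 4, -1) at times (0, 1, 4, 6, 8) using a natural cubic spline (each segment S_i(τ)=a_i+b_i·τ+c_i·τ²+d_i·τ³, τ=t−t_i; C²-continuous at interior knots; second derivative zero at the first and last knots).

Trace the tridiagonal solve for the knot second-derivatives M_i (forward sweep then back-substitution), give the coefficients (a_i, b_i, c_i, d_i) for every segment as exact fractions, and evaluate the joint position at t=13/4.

Δ: Δ0=-6, Δ1=1, Δ2=5/2, Δ3=-5/2
row 1: diag=8, rhs=42; c'=3/8, d'=21/4
row 2: denom=10−3·3/8=71/8; d'=(9−3·21/4)/(71/8)=-54/71
row 3: denom=8−2·16/71=536/71; d'=(-30−2·-54/71)/(536/71)=-1011/268
back: M3=-1011/268
back: M2=-54/71−16/71·-1011/268=6/67
back: M1=21/4−3/8·6/67=699/134
M: M0=0, M1=699/134, M2=6/67, M3=-1011/268, M4=0
seg 0: a=2, c=M0/2=0, d=(M1−M0)/(6·1)=233/268, b=Δ0−h0·(2M0+M1)/6=-1841/268
seg 1: a=-4, c=M1/2=699/268, d=(M2−M1)/(6·3)=-229/804, b=Δ1−h1·(2M1+M2)/6=-571/134
seg 2: a=-1, c=M2/2=3/67, d=(M3−M2)/(6·2)=-345/1072, b=Δ2−h2·(2M2+M3)/6=991/268
seg 3: a=4, c=M3/2=-1011/536, d=(M4−M3)/(6·2)=337/1072, b=Δ3−h3·(2M3+M4)/6=1/67
t_q=13/4 → seg 1, τ=9/4; S=-4+-571/134·τ+699/268·τ²+-229/804·τ³=-62227/17152

  seg 0: a=2 b=-1841/268 c=0 d=233/268
  seg 1: a=-4 b=-571/134 c=699/268 d=-229/804
  seg 2: a=-1 b=991/268 c=3/67 d=-345/1072
  seg 3: a=4 b=1/67 c=-1011/536 d=337/1072
S(13/4) = -62227/17152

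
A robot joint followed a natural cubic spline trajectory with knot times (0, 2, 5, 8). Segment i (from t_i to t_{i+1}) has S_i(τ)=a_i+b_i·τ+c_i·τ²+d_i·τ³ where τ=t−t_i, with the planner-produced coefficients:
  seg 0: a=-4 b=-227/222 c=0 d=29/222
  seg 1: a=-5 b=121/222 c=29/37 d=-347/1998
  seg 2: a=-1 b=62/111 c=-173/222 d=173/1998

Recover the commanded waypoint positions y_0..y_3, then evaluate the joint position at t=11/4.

y_0=-4 y_1=-5 y_2=-1 y_3=-4
S(11/4) = -20003/4736

y_0 = S_0(0) = a_0 = -4
y_1 = S_1(0) = a_1 = -5
y_2 = S_2(0) = a_2 = -1
y_3 = S_2(3) = -4
t_q=11/4 is in segment 1 (τ=3/4); S_1(τ)=-20003/4736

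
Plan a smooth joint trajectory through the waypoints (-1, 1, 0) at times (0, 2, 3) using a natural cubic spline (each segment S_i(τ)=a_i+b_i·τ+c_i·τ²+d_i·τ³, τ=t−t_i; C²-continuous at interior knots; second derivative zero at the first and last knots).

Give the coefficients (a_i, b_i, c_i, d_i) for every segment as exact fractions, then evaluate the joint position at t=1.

Δ: Δ0=1, Δ1=-1
row 1: diag=6, rhs=-12; c'=1/6, d'=-2
back: M1=-2
M: M0=0, M1=-2, M2=0
seg 0: a=-1, c=M0/2=0, d=(M1−M0)/(6·2)=-1/6, b=Δ0−h0·(2M0+M1)/6=5/3
seg 1: a=1, c=M1/2=-1, d=(M2−M1)/(6·1)=1/3, b=Δ1−h1·(2M1+M2)/6=-1/3
t_q=1 → seg 0, τ=1; S=-1+5/3·τ+0·τ²+-1/6·τ³=1/2

  seg 0: a=-1 b=5/3 c=0 d=-1/6
  seg 1: a=1 b=-1/3 c=-1 d=1/3
S(1) = 1/2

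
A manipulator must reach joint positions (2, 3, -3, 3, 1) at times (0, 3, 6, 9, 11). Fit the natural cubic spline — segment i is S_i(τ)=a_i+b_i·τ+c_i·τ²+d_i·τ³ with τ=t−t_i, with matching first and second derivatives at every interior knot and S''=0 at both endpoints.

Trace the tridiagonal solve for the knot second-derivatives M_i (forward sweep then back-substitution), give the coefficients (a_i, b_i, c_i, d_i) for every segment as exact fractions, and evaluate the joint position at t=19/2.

  seg 0: a=2 b=272/207 c=0 d=-203/1863
  seg 1: a=3 b=-337/207 c=-203/207 d=532/1863
  seg 2: a=-3 b=41/207 c=329/207 d=-614/1863
  seg 3: a=3 b=173/207 c=-95/69 d=95/414
S(19/2) = 3425/1104

Δ: Δ0=1/3, Δ1=-2, Δ2=2, Δ3=-1
row 1: diag=12, rhs=-14; c'=1/4, d'=-7/6
row 2: denom=12−3·1/4=45/4; d'=(24−3·-7/6)/(45/4)=22/9
row 3: denom=10−3·4/15=46/5; d'=(-18−3·22/9)/(46/5)=-190/69
back: M3=-190/69
back: M2=22/9−4/15·-190/69=658/207
back: M1=-7/6−1/4·658/207=-406/207
M: M0=0, M1=-406/207, M2=658/207, M3=-190/69, M4=0
seg 0: a=2, c=M0/2=0, d=(M1−M0)/(6·3)=-203/1863, b=Δ0−h0·(2M0+M1)/6=272/207
seg 1: a=3, c=M1/2=-203/207, d=(M2−M1)/(6·3)=532/1863, b=Δ1−h1·(2M1+M2)/6=-337/207
seg 2: a=-3, c=M2/2=329/207, d=(M3−M2)/(6·3)=-614/1863, b=Δ2−h2·(2M2+M3)/6=41/207
seg 3: a=3, c=M3/2=-95/69, d=(M4−M3)/(6·2)=95/414, b=Δ3−h3·(2M3+M4)/6=173/207
t_q=19/2 → seg 3, τ=1/2; S=3+173/207·τ+-95/69·τ²+95/414·τ³=3425/1104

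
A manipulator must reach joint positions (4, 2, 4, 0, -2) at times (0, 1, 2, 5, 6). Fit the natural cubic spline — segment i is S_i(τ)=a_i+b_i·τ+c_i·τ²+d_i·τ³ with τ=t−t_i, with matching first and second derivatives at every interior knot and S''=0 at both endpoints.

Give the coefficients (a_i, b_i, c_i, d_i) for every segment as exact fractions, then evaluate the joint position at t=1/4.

Δ: Δ0=-2, Δ1=2, Δ2=-4/3, Δ3=-2
row 1: diag=4, rhs=24; c'=1/4, d'=6
row 2: denom=8−1·1/4=31/4; d'=(-20−1·6)/(31/4)=-104/31
row 3: denom=8−3·12/31=212/31; d'=(-4−3·-104/31)/(212/31)=47/53
back: M3=47/53
back: M2=-104/31−12/31·47/53=-196/53
back: M1=6−1/4·-196/53=367/53
M: M0=0, M1=367/53, M2=-196/53, M3=47/53, M4=0
seg 0: a=4, c=M0/2=0, d=(M1−M0)/(6·1)=367/318, b=Δ0−h0·(2M0+M1)/6=-1003/318
seg 1: a=2, c=M1/2=367/106, d=(M2−M1)/(6·1)=-563/318, b=Δ1−h1·(2M1+M2)/6=49/159
seg 2: a=4, c=M2/2=-98/53, d=(M3−M2)/(6·3)=27/106, b=Δ2−h2·(2M2+M3)/6=611/318
seg 3: a=0, c=M3/2=47/106, d=(M4−M3)/(6·1)=-47/318, b=Δ3−h3·(2M3+M4)/6=-365/159
t_q=1/4 → seg 0, τ=1/4; S=4+-1003/318·τ+0·τ²+367/318·τ³=21909/6784

  seg 0: a=4 b=-1003/318 c=0 d=367/318
  seg 1: a=2 b=49/159 c=367/106 d=-563/318
  seg 2: a=4 b=611/318 c=-98/53 d=27/106
  seg 3: a=0 b=-365/159 c=47/106 d=-47/318
S(1/4) = 21909/6784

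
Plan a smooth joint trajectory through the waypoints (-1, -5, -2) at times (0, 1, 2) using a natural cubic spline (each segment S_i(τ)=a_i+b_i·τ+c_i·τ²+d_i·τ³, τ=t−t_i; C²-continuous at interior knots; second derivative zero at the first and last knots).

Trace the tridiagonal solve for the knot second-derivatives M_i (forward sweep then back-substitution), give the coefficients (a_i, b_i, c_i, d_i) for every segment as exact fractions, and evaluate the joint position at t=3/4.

  seg 0: a=-1 b=-23/4 c=0 d=7/4
  seg 1: a=-5 b=-1/2 c=21/4 d=-7/4
S(3/4) = -1171/256

Δ: Δ0=-4, Δ1=3
row 1: diag=4, rhs=42; c'=1/4, d'=21/2
back: M1=21/2
M: M0=0, M1=21/2, M2=0
seg 0: a=-1, c=M0/2=0, d=(M1−M0)/(6·1)=7/4, b=Δ0−h0·(2M0+M1)/6=-23/4
seg 1: a=-5, c=M1/2=21/4, d=(M2−M1)/(6·1)=-7/4, b=Δ1−h1·(2M1+M2)/6=-1/2
t_q=3/4 → seg 0, τ=3/4; S=-1+-23/4·τ+0·τ²+7/4·τ³=-1171/256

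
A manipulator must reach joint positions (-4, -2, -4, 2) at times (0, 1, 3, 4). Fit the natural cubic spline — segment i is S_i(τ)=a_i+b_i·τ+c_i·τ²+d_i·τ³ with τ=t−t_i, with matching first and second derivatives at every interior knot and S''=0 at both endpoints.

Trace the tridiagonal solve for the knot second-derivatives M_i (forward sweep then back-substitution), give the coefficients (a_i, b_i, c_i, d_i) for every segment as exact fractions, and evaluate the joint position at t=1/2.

Δ: Δ0=2, Δ1=-1, Δ2=6
row 1: diag=6, rhs=-18; c'=1/3, d'=-3
row 2: denom=6−2·1/3=16/3; d'=(42−2·-3)/(16/3)=9
back: M2=9
back: M1=-3−1/3·9=-6
M: M0=0, M1=-6, M2=9, M3=0
seg 0: a=-4, c=M0/2=0, d=(M1−M0)/(6·1)=-1, b=Δ0−h0·(2M0+M1)/6=3
seg 1: a=-2, c=M1/2=-3, d=(M2−M1)/(6·2)=5/4, b=Δ1−h1·(2M1+M2)/6=0
seg 2: a=-4, c=M2/2=9/2, d=(M3−M2)/(6·1)=-3/2, b=Δ2−h2·(2M2+M3)/6=3
t_q=1/2 → seg 0, τ=1/2; S=-4+3·τ+0·τ²+-1·τ³=-21/8

  seg 0: a=-4 b=3 c=0 d=-1
  seg 1: a=-2 b=0 c=-3 d=5/4
  seg 2: a=-4 b=3 c=9/2 d=-3/2
S(1/2) = -21/8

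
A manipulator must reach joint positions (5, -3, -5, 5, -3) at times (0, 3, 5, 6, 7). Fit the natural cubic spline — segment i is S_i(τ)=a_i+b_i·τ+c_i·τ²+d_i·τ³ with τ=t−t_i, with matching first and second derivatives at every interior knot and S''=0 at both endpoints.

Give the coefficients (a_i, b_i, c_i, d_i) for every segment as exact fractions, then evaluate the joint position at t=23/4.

Δ: Δ0=-8/3, Δ1=-1, Δ2=10, Δ3=-8
row 1: diag=10, rhs=10; c'=1/5, d'=1
row 2: denom=6−2·1/5=28/5; d'=(66−2·1)/(28/5)=80/7
row 3: denom=4−1·5/28=107/28; d'=(-108−1·80/7)/(107/28)=-3344/107
back: M3=-3344/107
back: M2=80/7−5/28·-3344/107=1820/107
back: M1=1−1/5·1820/107=-257/107
M: M0=0, M1=-257/107, M2=1820/107, M3=-3344/107, M4=0
seg 0: a=5, c=M0/2=0, d=(M1−M0)/(6·3)=-257/1926, b=Δ0−h0·(2M0+M1)/6=-941/642
seg 1: a=-3, c=M1/2=-257/214, d=(M2−M1)/(6·2)=2077/1284, b=Δ1−h1·(2M1+M2)/6=-1627/321
seg 2: a=-5, c=M2/2=910/107, d=(M3−M2)/(6·1)=-2582/321, b=Δ2−h2·(2M2+M3)/6=3062/321
seg 3: a=5, c=M3/2=-1672/107, d=(M4−M3)/(6·1)=1672/321, b=Δ3−h3·(2M3+M4)/6=776/321
t_q=23/4 → seg 2, τ=3/4; S=-5+3062/321·τ+910/107·τ²+-2582/321·τ³=12137/3424

  seg 0: a=5 b=-941/642 c=0 d=-257/1926
  seg 1: a=-3 b=-1627/321 c=-257/214 d=2077/1284
  seg 2: a=-5 b=3062/321 c=910/107 d=-2582/321
  seg 3: a=5 b=776/321 c=-1672/107 d=1672/321
S(23/4) = 12137/3424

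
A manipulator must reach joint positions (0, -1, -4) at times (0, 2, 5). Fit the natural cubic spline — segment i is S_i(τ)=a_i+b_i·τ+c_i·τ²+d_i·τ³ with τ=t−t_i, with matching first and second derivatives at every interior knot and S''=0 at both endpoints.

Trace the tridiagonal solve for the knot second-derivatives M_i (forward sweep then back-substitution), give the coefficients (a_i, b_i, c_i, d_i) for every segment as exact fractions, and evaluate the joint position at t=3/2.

Δ: Δ0=-1/2, Δ1=-1
row 1: diag=10, rhs=-3; c'=3/10, d'=-3/10
back: M1=-3/10
M: M0=0, M1=-3/10, M2=0
seg 0: a=0, c=M0/2=0, d=(M1−M0)/(6·2)=-1/40, b=Δ0−h0·(2M0+M1)/6=-2/5
seg 1: a=-1, c=M1/2=-3/20, d=(M2−M1)/(6·3)=1/60, b=Δ1−h1·(2M1+M2)/6=-7/10
t_q=3/2 → seg 0, τ=3/2; S=0+-2/5·τ+0·τ²+-1/40·τ³=-219/320

  seg 0: a=0 b=-2/5 c=0 d=-1/40
  seg 1: a=-1 b=-7/10 c=-3/20 d=1/60
S(3/2) = -219/320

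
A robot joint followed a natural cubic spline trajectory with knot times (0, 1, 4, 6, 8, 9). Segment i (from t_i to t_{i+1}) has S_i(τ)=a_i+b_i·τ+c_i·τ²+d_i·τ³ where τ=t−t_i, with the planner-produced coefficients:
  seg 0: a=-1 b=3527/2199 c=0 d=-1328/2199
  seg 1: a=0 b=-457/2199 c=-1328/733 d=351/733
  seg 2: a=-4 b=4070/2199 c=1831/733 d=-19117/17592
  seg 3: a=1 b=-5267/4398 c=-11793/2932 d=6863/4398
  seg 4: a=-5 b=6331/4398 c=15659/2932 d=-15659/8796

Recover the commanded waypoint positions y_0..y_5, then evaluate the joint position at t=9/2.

y_0 = S_0(0) = a_0 = -1
y_1 = S_1(0) = a_1 = 0
y_2 = S_2(0) = a_2 = -4
y_3 = S_3(0) = a_3 = 1
y_4 = S_4(0) = a_4 = -5
y_5 = S_4(1) = 0
t_q=9/2 is in segment 2 (τ=1/2); S_2(τ)=-121311/46912

y_0=-1 y_1=0 y_2=-4 y_3=1 y_4=-5 y_5=0
S(9/2) = -121311/46912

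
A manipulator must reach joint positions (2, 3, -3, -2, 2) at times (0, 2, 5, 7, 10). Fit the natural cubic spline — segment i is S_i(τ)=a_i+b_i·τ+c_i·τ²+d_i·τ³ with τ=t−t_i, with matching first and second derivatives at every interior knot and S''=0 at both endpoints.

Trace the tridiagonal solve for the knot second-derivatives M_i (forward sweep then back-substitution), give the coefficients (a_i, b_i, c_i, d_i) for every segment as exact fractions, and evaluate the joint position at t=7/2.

Δ: Δ0=1/2, Δ1=-2, Δ2=1/2, Δ3=4/3
row 1: diag=10, rhs=-15; c'=3/10, d'=-3/2
row 2: denom=10−3·3/10=91/10; d'=(15−3·-3/2)/(91/10)=15/7
row 3: denom=10−2·20/91=870/91; d'=(5−2·15/7)/(870/91)=13/174
back: M3=13/174
back: M2=15/7−20/91·13/174=185/87
back: M1=-3/2−3/10·185/87=-62/29
M: M0=0, M1=-62/29, M2=185/87, M3=13/174, M4=0
seg 0: a=2, c=M0/2=0, d=(M1−M0)/(6·2)=-31/174, b=Δ0−h0·(2M0+M1)/6=211/174
seg 1: a=3, c=M1/2=-31/29, d=(M2−M1)/(6·3)=371/1566, b=Δ1−h1·(2M1+M2)/6=-161/174
seg 2: a=-3, c=M2/2=185/174, d=(M3−M2)/(6·2)=-119/696, b=Δ2−h2·(2M2+M3)/6=-82/87
seg 3: a=-2, c=M3/2=13/348, d=(M4−M3)/(6·3)=-13/3132, b=Δ3−h3·(2M3+M4)/6=73/58
t_q=7/2 → seg 1, τ=3/2; S=3+-161/174·τ+-31/29·τ²+371/1566·τ³=3/464

  seg 0: a=2 b=211/174 c=0 d=-31/174
  seg 1: a=3 b=-161/174 c=-31/29 d=371/1566
  seg 2: a=-3 b=-82/87 c=185/174 d=-119/696
  seg 3: a=-2 b=73/58 c=13/348 d=-13/3132
S(7/2) = 3/464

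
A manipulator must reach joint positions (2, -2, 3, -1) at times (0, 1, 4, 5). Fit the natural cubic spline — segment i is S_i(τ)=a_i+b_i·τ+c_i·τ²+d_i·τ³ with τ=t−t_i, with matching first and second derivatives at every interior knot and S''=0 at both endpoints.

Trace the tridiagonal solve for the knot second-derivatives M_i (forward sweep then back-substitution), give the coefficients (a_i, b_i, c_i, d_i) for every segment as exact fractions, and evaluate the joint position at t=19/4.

  seg 0: a=2 b=-77/15 c=0 d=17/15
  seg 1: a=-2 b=-26/15 c=17/5 d=-34/45
  seg 2: a=3 b=-26/15 c=-17/5 d=17/15
S(19/4) = 17/64

Δ: Δ0=-4, Δ1=5/3, Δ2=-4
row 1: diag=8, rhs=34; c'=3/8, d'=17/4
row 2: denom=8−3·3/8=55/8; d'=(-34−3·17/4)/(55/8)=-34/5
back: M2=-34/5
back: M1=17/4−3/8·-34/5=34/5
M: M0=0, M1=34/5, M2=-34/5, M3=0
seg 0: a=2, c=M0/2=0, d=(M1−M0)/(6·1)=17/15, b=Δ0−h0·(2M0+M1)/6=-77/15
seg 1: a=-2, c=M1/2=17/5, d=(M2−M1)/(6·3)=-34/45, b=Δ1−h1·(2M1+M2)/6=-26/15
seg 2: a=3, c=M2/2=-17/5, d=(M3−M2)/(6·1)=17/15, b=Δ2−h2·(2M2+M3)/6=-26/15
t_q=19/4 → seg 2, τ=3/4; S=3+-26/15·τ+-17/5·τ²+17/15·τ³=17/64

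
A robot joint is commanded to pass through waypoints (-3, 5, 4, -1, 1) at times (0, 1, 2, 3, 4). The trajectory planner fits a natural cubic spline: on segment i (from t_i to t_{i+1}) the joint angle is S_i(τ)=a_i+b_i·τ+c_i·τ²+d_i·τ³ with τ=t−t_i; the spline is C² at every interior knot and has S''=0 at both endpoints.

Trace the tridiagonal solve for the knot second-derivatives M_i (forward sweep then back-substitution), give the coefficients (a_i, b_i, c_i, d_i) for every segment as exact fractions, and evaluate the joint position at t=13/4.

Δ: Δ0=8, Δ1=-1, Δ2=-5, Δ3=2
row 1: diag=4, rhs=-54; c'=1/4, d'=-27/2
row 2: denom=4−1·1/4=15/4; d'=(-24−1·-27/2)/(15/4)=-14/5
row 3: denom=4−1·4/15=56/15; d'=(42−1·-14/5)/(56/15)=12
back: M3=12
back: M2=-14/5−4/15·12=-6
back: M1=-27/2−1/4·-6=-12
M: M0=0, M1=-12, M2=-6, M3=12, M4=0
seg 0: a=-3, c=M0/2=0, d=(M1−M0)/(6·1)=-2, b=Δ0−h0·(2M0+M1)/6=10
seg 1: a=5, c=M1/2=-6, d=(M2−M1)/(6·1)=1, b=Δ1−h1·(2M1+M2)/6=4
seg 2: a=4, c=M2/2=-3, d=(M3−M2)/(6·1)=3, b=Δ2−h2·(2M2+M3)/6=-5
seg 3: a=-1, c=M3/2=6, d=(M4−M3)/(6·1)=-2, b=Δ3−h3·(2M3+M4)/6=-2
t_q=13/4 → seg 3, τ=1/4; S=-1+-2·τ+6·τ²+-2·τ³=-37/32

  seg 0: a=-3 b=10 c=0 d=-2
  seg 1: a=5 b=4 c=-6 d=1
  seg 2: a=4 b=-5 c=-3 d=3
  seg 3: a=-1 b=-2 c=6 d=-2
S(13/4) = -37/32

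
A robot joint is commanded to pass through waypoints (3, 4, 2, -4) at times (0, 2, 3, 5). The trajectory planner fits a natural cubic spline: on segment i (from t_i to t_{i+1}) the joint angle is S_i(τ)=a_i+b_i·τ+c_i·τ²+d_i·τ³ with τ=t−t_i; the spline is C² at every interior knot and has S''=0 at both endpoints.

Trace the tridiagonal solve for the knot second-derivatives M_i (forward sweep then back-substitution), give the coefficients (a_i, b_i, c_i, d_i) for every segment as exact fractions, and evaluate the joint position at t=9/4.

Δ: Δ0=1/2, Δ1=-2, Δ2=-3
row 1: diag=6, rhs=-15; c'=1/6, d'=-5/2
row 2: denom=6−1·1/6=35/6; d'=(-6−1·-5/2)/(35/6)=-3/5
back: M2=-3/5
back: M1=-5/2−1/6·-3/5=-12/5
M: M0=0, M1=-12/5, M2=-3/5, M3=0
seg 0: a=3, c=M0/2=0, d=(M1−M0)/(6·2)=-1/5, b=Δ0−h0·(2M0+M1)/6=13/10
seg 1: a=4, c=M1/2=-6/5, d=(M2−M1)/(6·1)=3/10, b=Δ1−h1·(2M1+M2)/6=-11/10
seg 2: a=2, c=M2/2=-3/10, d=(M3−M2)/(6·2)=1/20, b=Δ2−h2·(2M2+M3)/6=-13/5
t_q=9/4 → seg 1, τ=1/4; S=4+-11/10·τ+-6/5·τ²+3/10·τ³=2339/640

  seg 0: a=3 b=13/10 c=0 d=-1/5
  seg 1: a=4 b=-11/10 c=-6/5 d=3/10
  seg 2: a=2 b=-13/5 c=-3/10 d=1/20
S(9/4) = 2339/640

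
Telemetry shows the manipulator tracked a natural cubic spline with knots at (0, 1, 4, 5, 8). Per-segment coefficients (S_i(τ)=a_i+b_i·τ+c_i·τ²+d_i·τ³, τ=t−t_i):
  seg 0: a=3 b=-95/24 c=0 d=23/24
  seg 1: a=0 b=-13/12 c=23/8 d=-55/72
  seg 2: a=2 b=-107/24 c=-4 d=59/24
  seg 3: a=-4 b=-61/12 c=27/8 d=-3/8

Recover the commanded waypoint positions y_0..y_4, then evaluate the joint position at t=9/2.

y_0=3 y_1=0 y_2=2 y_3=-4 y_4=1
S(9/2) = -59/64

y_0 = S_0(0) = a_0 = 3
y_1 = S_1(0) = a_1 = 0
y_2 = S_2(0) = a_2 = 2
y_3 = S_3(0) = a_3 = -4
y_4 = S_3(3) = 1
t_q=9/2 is in segment 2 (τ=1/2); S_2(τ)=-59/64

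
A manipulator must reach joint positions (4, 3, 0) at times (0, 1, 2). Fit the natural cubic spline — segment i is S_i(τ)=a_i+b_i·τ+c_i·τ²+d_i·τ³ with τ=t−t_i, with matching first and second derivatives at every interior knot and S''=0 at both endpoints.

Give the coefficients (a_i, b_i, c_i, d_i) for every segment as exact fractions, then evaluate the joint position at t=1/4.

  seg 0: a=4 b=-1/2 c=0 d=-1/2
  seg 1: a=3 b=-2 c=-3/2 d=1/2
S(1/4) = 495/128

Δ: Δ0=-1, Δ1=-3
row 1: diag=4, rhs=-12; c'=1/4, d'=-3
back: M1=-3
M: M0=0, M1=-3, M2=0
seg 0: a=4, c=M0/2=0, d=(M1−M0)/(6·1)=-1/2, b=Δ0−h0·(2M0+M1)/6=-1/2
seg 1: a=3, c=M1/2=-3/2, d=(M2−M1)/(6·1)=1/2, b=Δ1−h1·(2M1+M2)/6=-2
t_q=1/4 → seg 0, τ=1/4; S=4+-1/2·τ+0·τ²+-1/2·τ³=495/128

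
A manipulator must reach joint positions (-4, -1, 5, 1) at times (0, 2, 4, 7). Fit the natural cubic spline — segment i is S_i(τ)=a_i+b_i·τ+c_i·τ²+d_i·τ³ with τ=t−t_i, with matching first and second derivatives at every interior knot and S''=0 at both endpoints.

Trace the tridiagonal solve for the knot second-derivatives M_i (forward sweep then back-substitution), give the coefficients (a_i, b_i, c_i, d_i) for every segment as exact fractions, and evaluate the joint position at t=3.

Δ: Δ0=3/2, Δ1=3, Δ2=-4/3
row 1: diag=8, rhs=9; c'=1/4, d'=9/8
row 2: denom=10−2·1/4=19/2; d'=(-26−2·9/8)/(19/2)=-113/38
back: M2=-113/38
back: M1=9/8−1/4·-113/38=71/38
M: M0=0, M1=71/38, M2=-113/38, M3=0
seg 0: a=-4, c=M0/2=0, d=(M1−M0)/(6·2)=71/456, b=Δ0−h0·(2M0+M1)/6=50/57
seg 1: a=-1, c=M1/2=71/76, d=(M2−M1)/(6·2)=-23/57, b=Δ1−h1·(2M1+M2)/6=313/114
seg 2: a=5, c=M2/2=-113/76, d=(M3−M2)/(6·3)=113/684, b=Δ2−h2·(2M2+M3)/6=187/114
t_q=3 → seg 1, τ=1; S=-1+313/114·τ+71/76·τ²+-23/57·τ³=173/76

  seg 0: a=-4 b=50/57 c=0 d=71/456
  seg 1: a=-1 b=313/114 c=71/76 d=-23/57
  seg 2: a=5 b=187/114 c=-113/76 d=113/684
S(3) = 173/76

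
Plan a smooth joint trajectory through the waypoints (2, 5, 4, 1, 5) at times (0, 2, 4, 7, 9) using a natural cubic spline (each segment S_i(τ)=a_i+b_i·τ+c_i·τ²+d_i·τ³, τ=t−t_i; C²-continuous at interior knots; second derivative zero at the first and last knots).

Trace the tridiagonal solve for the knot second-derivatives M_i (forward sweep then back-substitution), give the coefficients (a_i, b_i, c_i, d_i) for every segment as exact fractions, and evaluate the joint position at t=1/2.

  seg 0: a=2 b=335/172 c=0 d=-77/688
  seg 1: a=5 b=26/43 c=-231/344 d=41/688
  seg 2: a=4 b=-235/172 c=-27/86 d=25/172
  seg 3: a=1 b=29/43 c=171/172 d=-57/344
S(1/2) = 16291/5504

Δ: Δ0=3/2, Δ1=-1/2, Δ2=-1, Δ3=2
row 1: diag=8, rhs=-12; c'=1/4, d'=-3/2
row 2: denom=10−2·1/4=19/2; d'=(-3−2·-3/2)/(19/2)=0
row 3: denom=10−3·6/19=172/19; d'=(18−3·0)/(172/19)=171/86
back: M3=171/86
back: M2=0−6/19·171/86=-27/43
back: M1=-3/2−1/4·-27/43=-231/172
M: M0=0, M1=-231/172, M2=-27/43, M3=171/86, M4=0
seg 0: a=2, c=M0/2=0, d=(M1−M0)/(6·2)=-77/688, b=Δ0−h0·(2M0+M1)/6=335/172
seg 1: a=5, c=M1/2=-231/344, d=(M2−M1)/(6·2)=41/688, b=Δ1−h1·(2M1+M2)/6=26/43
seg 2: a=4, c=M2/2=-27/86, d=(M3−M2)/(6·3)=25/172, b=Δ2−h2·(2M2+M3)/6=-235/172
seg 3: a=1, c=M3/2=171/172, d=(M4−M3)/(6·2)=-57/344, b=Δ3−h3·(2M3+M4)/6=29/43
t_q=1/2 → seg 0, τ=1/2; S=2+335/172·τ+0·τ²+-77/688·τ³=16291/5504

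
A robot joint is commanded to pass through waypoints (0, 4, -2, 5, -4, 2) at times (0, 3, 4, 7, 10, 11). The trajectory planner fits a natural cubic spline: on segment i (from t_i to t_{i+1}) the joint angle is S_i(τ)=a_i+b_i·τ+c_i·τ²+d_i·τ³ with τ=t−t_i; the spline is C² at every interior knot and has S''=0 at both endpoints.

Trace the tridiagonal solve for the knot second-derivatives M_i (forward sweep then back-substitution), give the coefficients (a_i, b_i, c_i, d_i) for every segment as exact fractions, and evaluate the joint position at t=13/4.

  seg 0: a=0 b=1538/327 c=0 d=-1102/2943
  seg 1: a=4 b=-1768/327 c=-1102/327 d=908/327
  seg 2: a=-2 b=-416/109 c=1622/327 d=-2855/2943
  seg 3: a=5 b=-27/109 c=-411/109 d=311/327
  seg 4: a=-4 b=306/109 c=522/109 d=-174/109
S(13/4) = 4327/1744

Δ: Δ0=4/3, Δ1=-6, Δ2=7/3, Δ3=-3, Δ4=6
row 1: diag=8, rhs=-44; c'=1/8, d'=-11/2
row 2: denom=8−1·1/8=63/8; d'=(50−1·-11/2)/(63/8)=148/21
row 3: denom=12−3·8/21=76/7; d'=(-32−3·148/21)/(76/7)=-93/19
row 4: denom=8−3·21/76=545/76; d'=(54−3·-93/19)/(545/76)=1044/109
back: M4=1044/109
back: M3=-93/19−21/76·1044/109=-822/109
back: M2=148/21−8/21·-822/109=3244/327
back: M1=-11/2−1/8·3244/327=-2204/327
M: M0=0, M1=-2204/327, M2=3244/327, M3=-822/109, M4=1044/109, M5=0
seg 0: a=0, c=M0/2=0, d=(M1−M0)/(6·3)=-1102/2943, b=Δ0−h0·(2M0+M1)/6=1538/327
seg 1: a=4, c=M1/2=-1102/327, d=(M2−M1)/(6·1)=908/327, b=Δ1−h1·(2M1+M2)/6=-1768/327
seg 2: a=-2, c=M2/2=1622/327, d=(M3−M2)/(6·3)=-2855/2943, b=Δ2−h2·(2M2+M3)/6=-416/109
seg 3: a=5, c=M3/2=-411/109, d=(M4−M3)/(6·3)=311/327, b=Δ3−h3·(2M3+M4)/6=-27/109
seg 4: a=-4, c=M4/2=522/109, d=(M5−M4)/(6·1)=-174/109, b=Δ4−h4·(2M4+M5)/6=306/109
t_q=13/4 → seg 1, τ=1/4; S=4+-1768/327·τ+-1102/327·τ²+908/327·τ³=4327/1744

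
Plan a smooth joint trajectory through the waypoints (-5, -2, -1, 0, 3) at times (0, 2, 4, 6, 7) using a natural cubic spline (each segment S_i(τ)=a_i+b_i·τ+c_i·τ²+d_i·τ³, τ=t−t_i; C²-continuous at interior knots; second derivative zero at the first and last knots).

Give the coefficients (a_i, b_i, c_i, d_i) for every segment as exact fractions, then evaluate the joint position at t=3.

  seg 0: a=-5 b=70/41 c=0 d=-17/328
  seg 1: a=-2 b=89/82 c=-51/164 d=3/328
  seg 2: a=-1 b=-2/41 c=-21/82 d=87/328
  seg 3: a=0 b=173/82 c=219/164 d=-73/164
S(3) = -399/328

Δ: Δ0=3/2, Δ1=1/2, Δ2=1/2, Δ3=3
row 1: diag=8, rhs=-6; c'=1/4, d'=-3/4
row 2: denom=8−2·1/4=15/2; d'=(0−2·-3/4)/(15/2)=1/5
row 3: denom=6−2·4/15=82/15; d'=(15−2·1/5)/(82/15)=219/82
back: M3=219/82
back: M2=1/5−4/15·219/82=-21/41
back: M1=-3/4−1/4·-21/41=-51/82
M: M0=0, M1=-51/82, M2=-21/41, M3=219/82, M4=0
seg 0: a=-5, c=M0/2=0, d=(M1−M0)/(6·2)=-17/328, b=Δ0−h0·(2M0+M1)/6=70/41
seg 1: a=-2, c=M1/2=-51/164, d=(M2−M1)/(6·2)=3/328, b=Δ1−h1·(2M1+M2)/6=89/82
seg 2: a=-1, c=M2/2=-21/82, d=(M3−M2)/(6·2)=87/328, b=Δ2−h2·(2M2+M3)/6=-2/41
seg 3: a=0, c=M3/2=219/164, d=(M4−M3)/(6·1)=-73/164, b=Δ3−h3·(2M3+M4)/6=173/82
t_q=3 → seg 1, τ=1; S=-2+89/82·τ+-51/164·τ²+3/328·τ³=-399/328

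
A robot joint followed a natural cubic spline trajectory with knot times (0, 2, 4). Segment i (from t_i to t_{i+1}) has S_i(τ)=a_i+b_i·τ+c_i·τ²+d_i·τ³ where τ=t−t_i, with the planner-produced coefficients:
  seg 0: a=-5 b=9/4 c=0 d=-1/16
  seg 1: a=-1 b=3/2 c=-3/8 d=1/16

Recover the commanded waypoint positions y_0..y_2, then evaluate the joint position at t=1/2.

y_0=-5 y_1=-1 y_2=1
S(1/2) = -497/128

y_0 = S_0(0) = a_0 = -5
y_1 = S_1(0) = a_1 = -1
y_2 = S_1(2) = 1
t_q=1/2 is in segment 0 (τ=1/2); S_0(τ)=-497/128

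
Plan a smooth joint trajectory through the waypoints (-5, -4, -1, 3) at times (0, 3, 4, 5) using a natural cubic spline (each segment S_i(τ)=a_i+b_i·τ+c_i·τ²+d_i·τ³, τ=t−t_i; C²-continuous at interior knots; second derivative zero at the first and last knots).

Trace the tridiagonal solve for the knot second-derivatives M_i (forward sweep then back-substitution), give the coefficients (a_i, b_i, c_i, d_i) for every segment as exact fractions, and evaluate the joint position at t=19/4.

Δ: Δ0=1/3, Δ1=3, Δ2=4
row 1: diag=8, rhs=16; c'=1/8, d'=2
row 2: denom=4−1·1/8=31/8; d'=(6−1·2)/(31/8)=32/31
back: M2=32/31
back: M1=2−1/8·32/31=58/31
M: M0=0, M1=58/31, M2=32/31, M3=0
seg 0: a=-5, c=M0/2=0, d=(M1−M0)/(6·3)=29/279, b=Δ0−h0·(2M0+M1)/6=-56/93
seg 1: a=-4, c=M1/2=29/31, d=(M2−M1)/(6·1)=-13/93, b=Δ1−h1·(2M1+M2)/6=205/93
seg 2: a=-1, c=M2/2=16/31, d=(M3−M2)/(6·1)=-16/93, b=Δ2−h2·(2M2+M3)/6=340/93
t_q=19/4 → seg 2, τ=3/4; S=-1+340/93·τ+16/31·τ²+-16/93·τ³=243/124

  seg 0: a=-5 b=-56/93 c=0 d=29/279
  seg 1: a=-4 b=205/93 c=29/31 d=-13/93
  seg 2: a=-1 b=340/93 c=16/31 d=-16/93
S(19/4) = 243/124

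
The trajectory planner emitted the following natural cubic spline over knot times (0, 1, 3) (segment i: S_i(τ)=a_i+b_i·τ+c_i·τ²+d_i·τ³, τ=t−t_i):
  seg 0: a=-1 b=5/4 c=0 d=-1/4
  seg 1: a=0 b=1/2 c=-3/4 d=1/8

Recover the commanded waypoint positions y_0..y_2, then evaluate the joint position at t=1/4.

y_0=-1 y_1=0 y_2=-1
S(1/4) = -177/256

y_0 = S_0(0) = a_0 = -1
y_1 = S_1(0) = a_1 = 0
y_2 = S_1(2) = -1
t_q=1/4 is in segment 0 (τ=1/4); S_0(τ)=-177/256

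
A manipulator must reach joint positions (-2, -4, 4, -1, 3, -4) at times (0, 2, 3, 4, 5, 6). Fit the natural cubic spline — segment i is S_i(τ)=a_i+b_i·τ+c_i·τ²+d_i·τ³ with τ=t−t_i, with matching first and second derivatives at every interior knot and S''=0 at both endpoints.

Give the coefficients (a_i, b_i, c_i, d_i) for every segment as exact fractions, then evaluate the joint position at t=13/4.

Δ: Δ0=-1, Δ1=8, Δ2=-5, Δ3=4, Δ4=-7
row 1: diag=6, rhs=54; c'=1/6, d'=9
row 2: denom=4−1·1/6=23/6; d'=(-78−1·9)/(23/6)=-522/23
row 3: denom=4−1·6/23=86/23; d'=(54−1·-522/23)/(86/23)=882/43
row 4: denom=4−1·23/86=321/86; d'=(-66−1·882/43)/(321/86)=-2480/107
back: M4=-2480/107
back: M3=882/43−23/86·-2480/107=2858/107
back: M2=-522/23−6/23·2858/107=-3174/107
back: M1=9−1/6·-3174/107=1492/107
M: M0=0, M1=1492/107, M2=-3174/107, M3=2858/107, M4=-2480/107, M5=0
seg 0: a=-2, c=M0/2=0, d=(M1−M0)/(6·2)=373/321, b=Δ0−h0·(2M0+M1)/6=-1813/321
seg 1: a=-4, c=M1/2=746/107, d=(M2−M1)/(6·1)=-2333/321, b=Δ1−h1·(2M1+M2)/6=2663/321
seg 2: a=4, c=M2/2=-1587/107, d=(M3−M2)/(6·1)=3016/321, b=Δ2−h2·(2M2+M3)/6=140/321
seg 3: a=-1, c=M3/2=1429/107, d=(M4−M3)/(6·1)=-2669/321, b=Δ3−h3·(2M3+M4)/6=-334/321
seg 4: a=3, c=M4/2=-1240/107, d=(M5−M4)/(6·1)=1240/321, b=Δ4−h4·(2M4+M5)/6=233/321
t_q=13/4 → seg 2, τ=1/4; S=4+140/321·τ+-1587/107·τ²+3016/321·τ³=5699/1712

  seg 0: a=-2 b=-1813/321 c=0 d=373/321
  seg 1: a=-4 b=2663/321 c=746/107 d=-2333/321
  seg 2: a=4 b=140/321 c=-1587/107 d=3016/321
  seg 3: a=-1 b=-334/321 c=1429/107 d=-2669/321
  seg 4: a=3 b=233/321 c=-1240/107 d=1240/321
S(13/4) = 5699/1712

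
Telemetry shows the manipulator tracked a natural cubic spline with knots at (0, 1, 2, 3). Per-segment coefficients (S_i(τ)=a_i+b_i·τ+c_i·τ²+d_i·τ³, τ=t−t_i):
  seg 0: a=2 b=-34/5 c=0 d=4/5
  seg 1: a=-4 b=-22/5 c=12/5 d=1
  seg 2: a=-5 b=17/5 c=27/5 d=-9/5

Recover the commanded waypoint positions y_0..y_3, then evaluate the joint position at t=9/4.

y_0=2 y_1=-4 y_2=-5 y_3=2
S(9/4) = -1229/320

y_0 = S_0(0) = a_0 = 2
y_1 = S_1(0) = a_1 = -4
y_2 = S_2(0) = a_2 = -5
y_3 = S_2(1) = 2
t_q=9/4 is in segment 2 (τ=1/4); S_2(τ)=-1229/320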